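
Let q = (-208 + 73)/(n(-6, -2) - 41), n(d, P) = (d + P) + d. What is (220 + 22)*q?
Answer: 594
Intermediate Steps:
n(d, P) = P + 2*d (n(d, P) = (P + d) + d = P + 2*d)
q = 27/11 (q = (-208 + 73)/((-2 + 2*(-6)) - 41) = -135/((-2 - 12) - 41) = -135/(-14 - 41) = -135/(-55) = -135*(-1/55) = 27/11 ≈ 2.4545)
(220 + 22)*q = (220 + 22)*(27/11) = 242*(27/11) = 594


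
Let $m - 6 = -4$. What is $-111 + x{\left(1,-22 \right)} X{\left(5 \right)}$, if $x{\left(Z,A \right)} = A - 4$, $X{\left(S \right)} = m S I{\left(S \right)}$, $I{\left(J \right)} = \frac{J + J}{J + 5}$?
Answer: $-371$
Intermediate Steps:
$m = 2$ ($m = 6 - 4 = 2$)
$I{\left(J \right)} = \frac{2 J}{5 + J}$
$X{\left(S \right)} = \frac{4 S^{2}}{5 + S}$ ($X{\left(S \right)} = 2 S \frac{2 S}{5 + S} = \frac{4 S^{2}}{5 + S}$)
$x{\left(Z,A \right)} = -4 + A$
$-111 + x{\left(1,-22 \right)} X{\left(5 \right)} = -111 + \left(-4 - 22\right) \frac{4 \cdot 5^{2}}{5 + 5} = -111 - 26 \cdot 4 \cdot 25 \cdot \frac{1}{10} = -111 - 260 = -371$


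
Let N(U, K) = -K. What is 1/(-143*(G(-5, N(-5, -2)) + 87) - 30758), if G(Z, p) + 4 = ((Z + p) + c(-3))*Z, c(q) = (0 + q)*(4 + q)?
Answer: -1/46917 ≈ -2.1314e-5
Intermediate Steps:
c(q) = q*(4 + q)
G(Z, p) = -4 + Z*(-3 + Z + p) (G(Z, p) = -4 + ((Z + p) - 3*(4 - 3))*Z = -4 + ((Z + p) - 3*1)*Z = -4 + ((Z + p) - 3)*Z = -4 + (-3 + Z + p)*Z = -4 + Z*(-3 + Z + p))
1/(-143*(G(-5, N(-5, -2)) + 87) - 30758) = 1/(-143*((-4 + (-5)² - 3*(-5) - (-5)*(-2)) + 87) - 30758) = 1/(-143*((-4 + 25 + 15 - 5*2) + 87) - 30758) = 1/(-143*((-4 + 25 + 15 - 10) + 87) - 30758) = 1/(-143*(26 + 87) - 30758) = 1/(-143*113 - 30758) = 1/(-16159 - 30758) = 1/(-46917) = -1/46917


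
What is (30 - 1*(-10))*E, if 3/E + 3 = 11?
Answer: 15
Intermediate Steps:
E = 3/8 (E = 3/(-3 + 11) = 3/8 ≈ 0.37500)
(30 - 1*(-10))*E = (30 - 1*(-10))*(3/8) = (30 + 10)*(3/8) = 40*(3/8) = 15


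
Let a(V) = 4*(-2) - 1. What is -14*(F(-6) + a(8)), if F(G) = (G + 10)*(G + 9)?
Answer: -42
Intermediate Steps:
F(G) = (9 + G)*(10 + G) (F(G) = (10 + G)*(9 + G) = (9 + G)*(10 + G))
a(V) = -9 (a(V) = -8 - 1 = -9)
-14*(F(-6) + a(8)) = -14*((90 + (-6)² + 19*(-6)) - 9) = -14*((90 + 36 - 114) - 9) = -14*(12 - 9) = -14*3 = -42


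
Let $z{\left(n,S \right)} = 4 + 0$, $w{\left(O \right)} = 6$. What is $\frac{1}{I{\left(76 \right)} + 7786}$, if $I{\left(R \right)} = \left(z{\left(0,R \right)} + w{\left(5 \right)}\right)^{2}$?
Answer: $\frac{1}{7886} \approx 0.00012681$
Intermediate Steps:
$z{\left(n,S \right)} = 4$
$I{\left(R \right)} = 100$ ($I{\left(R \right)} = \left(4 + 6\right)^{2} = 10^{2} = 100$)
$\frac{1}{I{\left(76 \right)} + 7786} = \frac{1}{100 + 7786} = \frac{1}{7886}$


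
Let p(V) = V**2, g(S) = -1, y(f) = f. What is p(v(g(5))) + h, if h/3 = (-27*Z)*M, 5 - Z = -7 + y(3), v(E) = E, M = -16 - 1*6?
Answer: 16039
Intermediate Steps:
M = -22 (M = -16 - 6 = -22)
Z = 9 (Z = 5 - (-7 + 3) = 5 - 1*(-4) = 5 + 4 = 9)
h = 16038 (h = 3*(-27*9*(-22)) = 3*(-243*(-22)) = 3*5346 = 16038)
p(v(g(5))) + h = (-1)**2 + 16038 = 1 + 16038 = 16039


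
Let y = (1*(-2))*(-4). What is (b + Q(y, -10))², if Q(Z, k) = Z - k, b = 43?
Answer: 3721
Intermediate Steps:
y = 8 (y = -2*(-4) = 8)
(b + Q(y, -10))² = (43 + (8 - 1*(-10)))² = (43 + (8 + 10))² = (43 + 18)² = 61² = 3721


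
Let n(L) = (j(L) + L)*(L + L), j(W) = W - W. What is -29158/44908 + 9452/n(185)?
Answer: -392848671/768488150 ≈ -0.51120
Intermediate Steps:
j(W) = 0
n(L) = 2*L² (n(L) = (0 + L)*(L + L) = L*(2*L) = 2*L²)
-29158/44908 + 9452/n(185) = -29158/44908 + 9452/((2*185²)) = -29158*1/44908 + 9452/((2*34225)) = -14579/22454 + 9452/68450 = -14579/22454 + 9452*(1/68450) = -14579/22454 + 4726/34225 = -392848671/768488150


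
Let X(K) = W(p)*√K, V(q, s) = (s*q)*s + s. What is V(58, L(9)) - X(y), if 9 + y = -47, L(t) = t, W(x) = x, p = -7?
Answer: 4707 + 14*I*√14 ≈ 4707.0 + 52.383*I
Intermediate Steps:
y = -56 (y = -9 - 47 = -56)
V(q, s) = s + q*s² (V(q, s) = (q*s)*s + s = q*s² + s = s + q*s²)
X(K) = -7*√K
V(58, L(9)) - X(y) = 9*(1 + 58*9) - (-7)*√(-56) = 9*(1 + 522) - (-7)*2*I*√14 = 9*523 - (-14)*I*√14 = 4707 + 14*I*√14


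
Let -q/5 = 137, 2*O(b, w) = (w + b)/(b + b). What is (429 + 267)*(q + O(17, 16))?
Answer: -8099178/17 ≈ -4.7642e+5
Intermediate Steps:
O(b, w) = (b + w)/(4*b) (O(b, w) = ((w + b)/(b + b))/2 = ((b + w)/((2*b)))/2 = ((b + w)*(1/(2*b)))/2 = ((b + w)/(2*b))/2 = (b + w)/(4*b))
q = -685 (q = -5*137 = -685)
(429 + 267)*(q + O(17, 16)) = (429 + 267)*(-685 + (¼)*(17 + 16)/17) = 696*(-685 + (¼)*(1/17)*33) = 696*(-685 + 33/68) = 696*(-46547/68) = -8099178/17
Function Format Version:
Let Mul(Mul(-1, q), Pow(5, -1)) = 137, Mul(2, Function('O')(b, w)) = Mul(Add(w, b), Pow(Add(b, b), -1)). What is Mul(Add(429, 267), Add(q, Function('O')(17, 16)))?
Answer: Rational(-8099178, 17) ≈ -4.7642e+5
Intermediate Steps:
Function('O')(b, w) = Mul(Rational(1, 4), Pow(b, -1), Add(b, w)) (Function('O')(b, w) = Mul(Rational(1, 2), Mul(Add(w, b), Pow(Add(b, b), -1))) = Mul(Rational(1, 2), Mul(Add(b, w), Pow(Mul(2, b), -1))) = Mul(Rational(1, 2), Mul(Add(b, w), Mul(Rational(1, 2), Pow(b, -1)))) = Mul(Rational(1, 2), Mul(Rational(1, 2), Pow(b, -1), Add(b, w))) = Mul(Rational(1, 4), Pow(b, -1), Add(b, w)))
q = -685 (q = Mul(-5, 137) = -685)
Mul(Add(429, 267), Add(q, Function('O')(17, 16))) = Mul(Add(429, 267), Add(-685, Mul(Rational(1, 4), Pow(17, -1), Add(17, 16)))) = Mul(696, Add(-685, Mul(Rational(1, 4), Rational(1, 17), 33))) = Mul(696, Add(-685, Rational(33, 68))) = Mul(696, Rational(-46547, 68)) = Rational(-8099178, 17)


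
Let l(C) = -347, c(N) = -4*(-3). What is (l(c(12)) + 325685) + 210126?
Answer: 535464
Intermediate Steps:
c(N) = 12
(l(c(12)) + 325685) + 210126 = (-347 + 325685) + 210126 = 325338 + 210126 = 535464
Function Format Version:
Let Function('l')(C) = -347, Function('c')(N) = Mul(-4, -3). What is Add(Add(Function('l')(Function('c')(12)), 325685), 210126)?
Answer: 535464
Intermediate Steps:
Function('c')(N) = 12
Add(Add(Function('l')(Function('c')(12)), 325685), 210126) = Add(Add(-347, 325685), 210126) = Add(325338, 210126) = 535464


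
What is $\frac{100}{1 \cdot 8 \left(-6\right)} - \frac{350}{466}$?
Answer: $- \frac{7925}{2796} \approx -2.8344$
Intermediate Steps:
$\frac{100}{1 \cdot 8 \left(-6\right)} - \frac{350}{466} = \frac{100}{8 \left(-6\right)} - \frac{175}{233} = \frac{100}{-48} - \frac{175}{233} = 100 \left(- \frac{1}{48}\right) - \frac{175}{233} = - \frac{25}{12} - \frac{175}{233} = - \frac{7925}{2796}$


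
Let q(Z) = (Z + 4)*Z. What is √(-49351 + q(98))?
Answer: I*√39355 ≈ 198.38*I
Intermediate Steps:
q(Z) = Z*(4 + Z) (q(Z) = (4 + Z)*Z = Z*(4 + Z))
√(-49351 + q(98)) = √(-49351 + 98*(4 + 98)) = √(-49351 + 98*102) = √(-49351 + 9996) = √(-39355) = I*√39355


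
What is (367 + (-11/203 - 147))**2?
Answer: 1993533201/41209 ≈ 48376.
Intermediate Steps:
(367 + (-11/203 - 147))**2 = (367 - 29852/203)**2 = (44649/203)**2 = 1993533201/41209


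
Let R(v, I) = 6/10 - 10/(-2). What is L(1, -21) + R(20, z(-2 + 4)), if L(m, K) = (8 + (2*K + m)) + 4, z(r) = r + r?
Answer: -117/5 ≈ -23.400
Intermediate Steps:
z(r) = 2*r
R(v, I) = 28/5 (R(v, I) = 6*(⅒) - 10*(-½) = ⅗ + 5 = 28/5)
L(m, K) = 12 + m + 2*K (L(m, K) = (8 + (m + 2*K)) + 4 = (8 + m + 2*K) + 4 = 12 + m + 2*K)
L(1, -21) + R(20, z(-2 + 4)) = (12 + 1 + 2*(-21)) + 28/5 = (12 + 1 - 42) + 28/5 = -29 + 28/5 = -117/5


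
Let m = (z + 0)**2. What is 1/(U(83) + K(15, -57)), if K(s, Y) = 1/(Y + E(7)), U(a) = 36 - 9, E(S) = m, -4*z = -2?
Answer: 227/6125 ≈ 0.037061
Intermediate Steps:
z = 1/2 (z = -1/4*(-2) = 1/2 ≈ 0.50000)
m = 1/4 (m = (1/2 + 0)**2 = (1/2)**2 = 1/4 ≈ 0.25000)
E(S) = 1/4
U(a) = 27
K(s, Y) = 1/(1/4 + Y) (K(s, Y) = 1/(Y + 1/4) = 1/(1/4 + Y))
1/(U(83) + K(15, -57)) = 1/(27 + 4/(1 + 4*(-57))) = 1/(27 + 4/(1 - 228)) = 1/(27 + 4/(-227)) = 1/(27 + 4*(-1/227)) = 1/(27 - 4/227) = 1/(6125/227) = 227/6125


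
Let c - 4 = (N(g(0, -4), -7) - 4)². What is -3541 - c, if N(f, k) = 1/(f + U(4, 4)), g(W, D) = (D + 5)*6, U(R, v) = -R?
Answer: -14229/4 ≈ -3557.3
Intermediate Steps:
g(W, D) = 30 + 6*D (g(W, D) = (5 + D)*6 = 30 + 6*D)
N(f, k) = 1/(-4 + f) (N(f, k) = 1/(f - 1*4) = 1/(f - 4) = 1/(-4 + f))
c = 65/4 (c = 4 + (1/(-4 + (30 + 6*(-4))) - 4)² = 4 + (1/(-4 + (30 - 24)) - 4)² = 4 + (1/(-4 + 6) - 4)² = 4 + (1/2 - 4)² = 4 + (½ - 4)² = 4 + (-7/2)² = 4 + 49/4 = 65/4 ≈ 16.250)
-3541 - c = -3541 - 1*65/4 = -3541 - 65/4 = -14229/4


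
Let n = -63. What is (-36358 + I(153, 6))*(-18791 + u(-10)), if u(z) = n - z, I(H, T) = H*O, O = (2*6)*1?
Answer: 650532568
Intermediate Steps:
O = 12 (O = 12*1 = 12)
I(H, T) = 12*H (I(H, T) = H*12 = 12*H)
u(z) = -63 - z
(-36358 + I(153, 6))*(-18791 + u(-10)) = (-36358 + 12*153)*(-18791 + (-63 - 1*(-10))) = (-36358 + 1836)*(-18791 + (-63 + 10)) = -34522*(-18791 - 53) = -34522*(-18844) = 650532568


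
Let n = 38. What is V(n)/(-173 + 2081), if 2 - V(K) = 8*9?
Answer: -35/954 ≈ -0.036688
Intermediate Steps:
V(K) = -70 (V(K) = 2 - 8*9 = 2 - 1*72 = 2 - 72 = -70)
V(n)/(-173 + 2081) = -70/(-173 + 2081) = -70/1908 = -70*1/1908 = -35/954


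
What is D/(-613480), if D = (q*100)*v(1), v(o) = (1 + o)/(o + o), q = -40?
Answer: 100/15337 ≈ 0.0065202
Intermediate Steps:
v(o) = (1 + o)/(2*o) (v(o) = (1 + o)/((2*o)) = (1 + o)*(1/(2*o)) = (1 + o)/(2*o))
D = -4000 (D = (-40*100)*((1/2)*(1 + 1)/1) = -2000*2 = -4000*1 = -4000)
D/(-613480) = -4000/(-613480) = -4000*(-1/613480) = 100/15337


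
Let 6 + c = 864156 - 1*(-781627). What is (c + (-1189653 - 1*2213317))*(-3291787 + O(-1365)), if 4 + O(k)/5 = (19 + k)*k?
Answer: -10358025417099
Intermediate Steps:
O(k) = -20 + 5*k*(19 + k) (O(k) = -20 + 5*((19 + k)*k) = -20 + 5*(k*(19 + k)) = -20 + 5*k*(19 + k))
c = 1645777 (c = -6 + (864156 - 1*(-781627)) = -6 + (864156 + 781627) = -6 + 1645783 = 1645777)
(c + (-1189653 - 1*2213317))*(-3291787 + O(-1365)) = (1645777 + (-1189653 - 1*2213317))*(-3291787 + (-20 + 5*(-1365)² + 95*(-1365))) = (1645777 + (-1189653 - 2213317))*(-3291787 + (-20 + 5*1863225 - 129675)) = (1645777 - 3402970)*(-3291787 + (-20 + 9316125 - 129675)) = -1757193*(-3291787 + 9186430) = -1757193*5894643 = -10358025417099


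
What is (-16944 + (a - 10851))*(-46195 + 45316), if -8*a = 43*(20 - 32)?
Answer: 48750219/2 ≈ 2.4375e+7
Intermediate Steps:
a = 129/2 (a = -43*(20 - 32)/8 = -43*(-12)/8 = -⅛*(-516) = 129/2 ≈ 64.500)
(-16944 + (a - 10851))*(-46195 + 45316) = (-16944 + (129/2 - 10851))*(-46195 + 45316) = (-16944 - 21573/2)*(-879) = -55461/2*(-879) = 48750219/2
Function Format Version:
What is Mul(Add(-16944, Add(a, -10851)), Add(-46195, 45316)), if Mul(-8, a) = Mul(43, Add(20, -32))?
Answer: Rational(48750219, 2) ≈ 2.4375e+7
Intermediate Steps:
a = Rational(129, 2) (a = Mul(Rational(-1, 8), Mul(43, Add(20, -32))) = Mul(Rational(-1, 8), Mul(43, -12)) = Mul(Rational(-1, 8), -516) = Rational(129, 2) ≈ 64.500)
Mul(Add(-16944, Add(a, -10851)), Add(-46195, 45316)) = Mul(Add(-16944, Add(Rational(129, 2), -10851)), Add(-46195, 45316)) = Mul(Add(-16944, Rational(-21573, 2)), -879) = Mul(Rational(-55461, 2), -879) = Rational(48750219, 2)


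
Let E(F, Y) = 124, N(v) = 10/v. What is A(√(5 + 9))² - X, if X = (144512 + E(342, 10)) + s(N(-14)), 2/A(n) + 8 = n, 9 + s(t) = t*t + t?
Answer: -4429191803/30625 + 16*√14/625 ≈ -1.4463e+5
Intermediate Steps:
s(t) = -9 + t + t² (s(t) = -9 + (t*t + t) = -9 + (t² + t) = -9 + (t + t²) = -9 + t + t²)
A(n) = 2/(-8 + n)
X = 7086713/49 (X = (144512 + 124) + (-9 + 10/(-14) + (10/(-14))²) = 144636 + (-9 + 10*(-1/14) + (10*(-1/14))²) = 144636 + (-9 - 5/7 + (-5/7)²) = 144636 + (-9 - 5/7 + 25/49) = 144636 - 451/49 = 7086713/49 ≈ 1.4463e+5)
A(√(5 + 9))² - X = (2/(-8 + √(5 + 9)))² - 1*7086713/49 = (2/(-8 + √14))² - 7086713/49 = 4/(-8 + √14)² - 7086713/49 = -7086713/49 + 4/(-8 + √14)²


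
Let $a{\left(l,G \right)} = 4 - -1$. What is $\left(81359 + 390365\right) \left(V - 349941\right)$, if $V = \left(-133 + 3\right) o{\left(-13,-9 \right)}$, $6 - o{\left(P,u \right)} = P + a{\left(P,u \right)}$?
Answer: $-165934105964$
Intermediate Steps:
$a{\left(l,G \right)} = 5$ ($a{\left(l,G \right)} = 4 + 1 = 5$)
$o{\left(P,u \right)} = 1 - P$ ($o{\left(P,u \right)} = 6 - \left(P + 5\right) = 6 - \left(5 + P\right) = 1 - P$)
$V = -1820$ ($V = \left(-133 + 3\right) \left(1 - -13\right) = - 130 \left(1 + 13\right) = \left(-130\right) 14 = -1820$)
$\left(81359 + 390365\right) \left(V - 349941\right) = \left(81359 + 390365\right) \left(-1820 - 349941\right) = 471724 \left(-351761\right) = -165934105964$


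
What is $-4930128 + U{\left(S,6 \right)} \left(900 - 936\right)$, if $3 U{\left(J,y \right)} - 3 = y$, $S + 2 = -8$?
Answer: $-4930236$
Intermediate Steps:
$S = -10$ ($S = -2 - 8 = -10$)
$U{\left(J,y \right)} = 1 + \frac{y}{3}$
$-4930128 + U{\left(S,6 \right)} \left(900 - 936\right) = -4930128 + \left(1 + \frac{1}{3} \cdot 6\right) \left(900 - 936\right) = -4930128 + \left(1 + 2\right) \left(-36\right) = -4930128 + 3 \left(-36\right) = -4930128 - 108 = -4930236$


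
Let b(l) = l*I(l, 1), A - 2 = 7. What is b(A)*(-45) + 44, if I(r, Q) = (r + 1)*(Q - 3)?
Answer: 8144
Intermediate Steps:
A = 9 (A = 2 + 7 = 9)
I(r, Q) = (1 + r)*(-3 + Q)
b(l) = l*(-2 - 2*l) (b(l) = l*(-3 + 1 - 3*l + 1*l) = l*(-3 + 1 - 3*l + l) = l*(-2 - 2*l))
b(A)*(-45) + 44 = -2*9*(1 + 9)*(-45) + 44 = -2*9*10*(-45) + 44 = -180*(-45) + 44 = 8100 + 44 = 8144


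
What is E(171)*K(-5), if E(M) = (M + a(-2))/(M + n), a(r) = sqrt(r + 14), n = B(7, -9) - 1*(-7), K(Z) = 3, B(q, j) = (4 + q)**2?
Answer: 513/299 + 6*sqrt(3)/299 ≈ 1.7505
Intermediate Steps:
n = 128 (n = (4 + 7)**2 - 1*(-7) = 11**2 + 7 = 121 + 7 = 128)
a(r) = sqrt(14 + r)
E(M) = (M + 2*sqrt(3))/(128 + M) (E(M) = (M + sqrt(14 - 2))/(M + 128) = (M + sqrt(12))/(128 + M) = (M + 2*sqrt(3))/(128 + M))
E(171)*K(-5) = ((171 + 2*sqrt(3))/(128 + 171))*3 = ((171 + 2*sqrt(3))/299)*3 = (171/299 + 2*sqrt(3)/299)*3 = 513/299 + 6*sqrt(3)/299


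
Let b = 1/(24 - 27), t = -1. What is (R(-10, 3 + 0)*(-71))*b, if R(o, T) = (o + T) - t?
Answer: -142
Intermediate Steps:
b = -⅓ (b = 1/(-3) = -⅓ ≈ -0.33333)
R(o, T) = 1 + T + o (R(o, T) = (o + T) - 1*(-1) = (T + o) + 1 = 1 + T + o)
(R(-10, 3 + 0)*(-71))*b = ((1 + (3 + 0) - 10)*(-71))*(-⅓) = ((1 + 3 - 10)*(-71))*(-⅓) = -6*(-71)*(-⅓) = 426*(-⅓) = -142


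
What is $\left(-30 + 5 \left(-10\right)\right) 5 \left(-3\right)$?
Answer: $1200$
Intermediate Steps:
$\left(-30 + 5 \left(-10\right)\right) 5 \left(-3\right) = \left(-30 - 50\right) \left(-15\right) = \left(-80\right) \left(-15\right) = 1200$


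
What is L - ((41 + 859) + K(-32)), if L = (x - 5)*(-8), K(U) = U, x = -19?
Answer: -676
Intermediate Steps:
L = 192 (L = (-19 - 5)*(-8) = -24*(-8) = 192)
L - ((41 + 859) + K(-32)) = 192 - ((41 + 859) - 32) = 192 - (900 - 32) = 192 - 1*868 = 192 - 868 = -676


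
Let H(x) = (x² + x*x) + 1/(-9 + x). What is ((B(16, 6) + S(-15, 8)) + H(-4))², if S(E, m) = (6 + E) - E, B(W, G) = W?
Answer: 491401/169 ≈ 2907.7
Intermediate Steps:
S(E, m) = 6
H(x) = 1/(-9 + x) + 2*x² (H(x) = (x² + x²) + 1/(-9 + x) = 2*x² + 1/(-9 + x) = 1/(-9 + x) + 2*x²)
((B(16, 6) + S(-15, 8)) + H(-4))² = ((16 + 6) + (1 - 18*(-4)² + 2*(-4)³)/(-9 - 4))² = (22 + (1 - 18*16 + 2*(-64))/(-13))² = (22 - (1 - 288 - 128)/13)² = (22 - 1/13*(-415))² = (22 + 415/13)² = (701/13)² = 491401/169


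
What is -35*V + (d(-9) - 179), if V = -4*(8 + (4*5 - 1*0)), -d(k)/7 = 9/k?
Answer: 3748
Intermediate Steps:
d(k) = -63/k
V = -112 (V = -4*(8 + (20 + 0)) = -4*(8 + 20) = -4*28 = -112)
-35*V + (d(-9) - 179) = -35*(-112) + (-63/(-9) - 179) = 3920 + (-63*(-1/9) - 179) = 3920 + (7 - 179) = 3920 - 172 = 3748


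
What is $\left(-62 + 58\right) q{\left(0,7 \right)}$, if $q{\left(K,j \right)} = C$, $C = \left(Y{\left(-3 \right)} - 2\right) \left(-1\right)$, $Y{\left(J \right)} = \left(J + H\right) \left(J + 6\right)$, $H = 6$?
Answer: $28$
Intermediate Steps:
$Y{\left(J \right)} = \left(6 + J\right)^{2}$ ($Y{\left(J \right)} = \left(J + 6\right) \left(J + 6\right) = \left(6 + J\right) \left(6 + J\right) = \left(6 + J\right)^{2}$)
$C = -7$ ($C = \left(\left(36 + \left(-3\right)^{2} + 12 \left(-3\right)\right) - 2\right) \left(-1\right) = \left(\left(36 + 9 - 36\right) - 2\right) \left(-1\right) = \left(9 - 2\right) \left(-1\right) = 7 \left(-1\right) = -7$)
$q{\left(K,j \right)} = -7$
$\left(-62 + 58\right) q{\left(0,7 \right)} = \left(-62 + 58\right) \left(-7\right) = \left(-4\right) \left(-7\right) = 28$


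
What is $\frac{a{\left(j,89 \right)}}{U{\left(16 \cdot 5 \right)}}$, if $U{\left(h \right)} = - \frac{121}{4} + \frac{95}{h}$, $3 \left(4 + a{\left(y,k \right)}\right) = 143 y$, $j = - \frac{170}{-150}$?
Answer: $- \frac{36016}{20925} \approx -1.7212$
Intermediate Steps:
$j = \frac{17}{15}$ ($j = \left(-170\right) \left(- \frac{1}{150}\right) = \frac{17}{15} \approx 1.1333$)
$a{\left(y,k \right)} = -4 + \frac{143 y}{3}$
$U{\left(h \right)} = - \frac{121}{4} + \frac{95}{h}$ ($U{\left(h \right)} = \left(-121\right) \frac{1}{4} + \frac{95}{h} = - \frac{121}{4} + \frac{95}{h}$)
$\frac{a{\left(j,89 \right)}}{U{\left(16 \cdot 5 \right)}} = \frac{-4 + \frac{143}{3} \cdot \frac{17}{15}}{- \frac{121}{4} + \frac{95}{16 \cdot 5}} = \frac{-4 + \frac{2431}{45}}{- \frac{121}{4} + \frac{95}{80}} = \frac{2251}{45 \left(- \frac{121}{4} + 95 \cdot \frac{1}{80}\right)} = \frac{2251}{45 \left(- \frac{121}{4} + \frac{19}{16}\right)} = \frac{2251}{45 \left(- \frac{465}{16}\right)} = \frac{2251}{45} \left(- \frac{16}{465}\right) = - \frac{36016}{20925}$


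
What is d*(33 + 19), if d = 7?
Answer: 364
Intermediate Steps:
d*(33 + 19) = 7*(33 + 19) = 7*52 = 364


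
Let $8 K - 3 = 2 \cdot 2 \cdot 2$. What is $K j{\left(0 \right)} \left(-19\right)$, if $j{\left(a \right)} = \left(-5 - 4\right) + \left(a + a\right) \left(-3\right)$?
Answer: $\frac{1881}{8} \approx 235.13$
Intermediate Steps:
$K = \frac{11}{8}$ ($K = \frac{3}{8} + \frac{2 \cdot 2 \cdot 2}{8} = \frac{3}{8} + \frac{4 \cdot 2}{8} = \frac{3}{8} + \frac{1}{8} \cdot 8 = \frac{3}{8} + 1 = \frac{11}{8} \approx 1.375$)
$j{\left(a \right)} = -9 - 6 a$ ($j{\left(a \right)} = -9 + 2 a \left(-3\right) = -9 - 6 a$)
$K j{\left(0 \right)} \left(-19\right) = \frac{11 \left(-9 - 0\right)}{8} \left(-19\right) = \frac{11 \left(-9 + 0\right)}{8} \left(-19\right) = \frac{11}{8} \left(-9\right) \left(-19\right) = \left(- \frac{99}{8}\right) \left(-19\right) = \frac{1881}{8}$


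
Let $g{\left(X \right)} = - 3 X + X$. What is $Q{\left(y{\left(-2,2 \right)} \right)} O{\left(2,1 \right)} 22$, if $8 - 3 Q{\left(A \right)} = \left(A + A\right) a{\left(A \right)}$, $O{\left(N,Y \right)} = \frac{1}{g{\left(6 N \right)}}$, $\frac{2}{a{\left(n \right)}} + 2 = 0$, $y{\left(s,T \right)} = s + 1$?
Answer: $- \frac{11}{6} \approx -1.8333$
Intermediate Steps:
$y{\left(s,T \right)} = 1 + s$
$a{\left(n \right)} = -1$ ($a{\left(n \right)} = \frac{2}{-2 + 0} = \frac{2}{-2} = 2 \left(- \frac{1}{2}\right) = -1$)
$g{\left(X \right)} = - 2 X$
$O{\left(N,Y \right)} = - \frac{1}{12 N}$ ($O{\left(N,Y \right)} = \frac{1}{\left(-2\right) 6 N} = \frac{1}{\left(-12\right) N} = - \frac{1}{12 N}$)
$Q{\left(A \right)} = \frac{8}{3} + \frac{2 A}{3}$ ($Q{\left(A \right)} = \frac{8}{3} - \frac{\left(A + A\right) \left(-1\right)}{3} = \frac{8}{3} - \frac{2 A \left(-1\right)}{3} = \frac{8}{3} - \frac{\left(-2\right) A}{3} = \frac{8}{3} + \frac{2 A}{3}$)
$Q{\left(y{\left(-2,2 \right)} \right)} O{\left(2,1 \right)} 22 = \left(\frac{8}{3} + \frac{2 \left(1 - 2\right)}{3}\right) \left(- \frac{1}{12 \cdot 2}\right) 22 = \left(\frac{8}{3} + \frac{2}{3} \left(-1\right)\right) \left(\left(- \frac{1}{12}\right) \frac{1}{2}\right) 22 = \left(\frac{8}{3} - \frac{2}{3}\right) \left(- \frac{1}{24}\right) 22 = 2 \left(- \frac{1}{24}\right) 22 = \left(- \frac{1}{12}\right) 22 = - \frac{11}{6}$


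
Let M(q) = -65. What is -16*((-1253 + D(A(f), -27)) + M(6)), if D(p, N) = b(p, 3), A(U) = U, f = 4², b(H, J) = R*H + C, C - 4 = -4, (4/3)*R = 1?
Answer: 20896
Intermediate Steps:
R = ¾ (R = (¾)*1 = ¾ ≈ 0.75000)
C = 0 (C = 4 - 4 = 0)
b(H, J) = 3*H/4 (b(H, J) = 3*H/4 + 0 = 3*H/4)
f = 16
D(p, N) = 3*p/4
-16*((-1253 + D(A(f), -27)) + M(6)) = -16*((-1253 + (¾)*16) - 65) = -16*((-1253 + 12) - 65) = -16*(-1241 - 65) = -16*(-1306) = 20896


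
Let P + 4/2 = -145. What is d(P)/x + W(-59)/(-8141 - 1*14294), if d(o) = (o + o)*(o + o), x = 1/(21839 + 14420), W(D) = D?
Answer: 70313150399999/22435 ≈ 3.1341e+9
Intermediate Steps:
P = -147 (P = -2 - 145 = -147)
x = 1/36259 ≈ 2.7579e-5
d(o) = 4*o**2 (d(o) = (2*o)*(2*o) = 4*o**2)
d(P)/x + W(-59)/(-8141 - 1*14294) = (4*(-147)**2)/(1/36259) - 59/(-8141 - 1*14294) = (4*21609)*36259 - 59/(-8141 - 14294) = 86436*36259 - 59/(-22435) = 3134082924 - 59*(-1/22435) = 3134082924 + 59/22435 = 70313150399999/22435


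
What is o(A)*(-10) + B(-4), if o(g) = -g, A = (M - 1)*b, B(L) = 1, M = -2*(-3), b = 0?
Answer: 1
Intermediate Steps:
M = 6
A = 0 (A = (6 - 1)*0 = 5*0 = 0)
o(A)*(-10) + B(-4) = -1*0*(-10) + 1 = 0*(-10) + 1 = 0 + 1 = 1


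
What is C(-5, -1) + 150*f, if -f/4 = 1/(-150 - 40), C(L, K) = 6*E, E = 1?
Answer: 174/19 ≈ 9.1579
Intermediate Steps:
C(L, K) = 6 (C(L, K) = 6*1 = 6)
f = 2/95 (f = -4/(-150 - 40) = -4/(-190) = -4*(-1/190) = 2/95 ≈ 0.021053)
C(-5, -1) + 150*f = 6 + 150*(2/95) = 6 + 60/19 = 174/19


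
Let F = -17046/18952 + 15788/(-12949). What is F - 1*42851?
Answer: -228620873893/5334988 ≈ -42853.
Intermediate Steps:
F = -11303105/5334988 (F = -17046*1/18952 + 15788*(-1/12949) = -8523/9476 - 15788/12949 = -11303105/5334988 ≈ -2.1187)
F - 1*42851 = -11303105/5334988 - 1*42851 = -11303105/5334988 - 42851 = -228620873893/5334988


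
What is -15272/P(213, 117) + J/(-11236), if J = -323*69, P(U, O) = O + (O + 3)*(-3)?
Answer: 177011933/2730348 ≈ 64.831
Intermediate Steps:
P(U, O) = -9 - 2*O (P(U, O) = O + (3 + O)*(-3) = O + (-9 - 3*O) = -9 - 2*O)
J = -22287
-15272/P(213, 117) + J/(-11236) = -15272/(-9 - 2*117) - 22287/(-11236) = -15272/(-9 - 234) - 22287*(-1/11236) = -15272/(-243) + 22287/11236 = -15272*(-1/243) + 22287/11236 = 15272/243 + 22287/11236 = 177011933/2730348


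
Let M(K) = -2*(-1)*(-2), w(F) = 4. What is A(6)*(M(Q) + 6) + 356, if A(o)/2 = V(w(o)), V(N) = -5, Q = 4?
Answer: 336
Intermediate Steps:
M(K) = -4 (M(K) = 2*(-2) = -4)
A(o) = -10 (A(o) = 2*(-5) = -10)
A(6)*(M(Q) + 6) + 356 = -10*(-4 + 6) + 356 = -10*2 + 356 = -20 + 356 = 336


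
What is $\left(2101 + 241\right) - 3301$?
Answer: $-959$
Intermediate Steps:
$\left(2101 + 241\right) - 3301 = 2342 - 3301 = -959$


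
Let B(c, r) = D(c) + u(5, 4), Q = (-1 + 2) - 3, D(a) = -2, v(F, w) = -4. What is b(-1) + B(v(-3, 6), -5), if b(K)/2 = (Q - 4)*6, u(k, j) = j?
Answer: -70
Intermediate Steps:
Q = -2 (Q = 1 - 3 = -2)
b(K) = -72 (b(K) = 2*((-2 - 4)*6) = 2*(-6*6) = 2*(-36) = -72)
B(c, r) = 2 (B(c, r) = -2 + 4 = 2)
b(-1) + B(v(-3, 6), -5) = -72 + 2 = -70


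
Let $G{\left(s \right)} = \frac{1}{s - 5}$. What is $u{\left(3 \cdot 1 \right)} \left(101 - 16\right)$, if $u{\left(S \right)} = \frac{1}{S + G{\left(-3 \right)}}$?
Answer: $\frac{680}{23} \approx 29.565$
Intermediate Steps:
$G{\left(s \right)} = \frac{1}{-5 + s}$
$u{\left(S \right)} = \frac{1}{- \frac{1}{8} + S}$ ($u{\left(S \right)} = \frac{1}{S + \frac{1}{-5 - 3}} = \frac{1}{S + \frac{1}{-8}} = \frac{1}{S - \frac{1}{8}} = \frac{1}{- \frac{1}{8} + S}$)
$u{\left(3 \cdot 1 \right)} \left(101 - 16\right) = \frac{8}{-1 + 8 \cdot 3 \cdot 1} \left(101 - 16\right) = \frac{8}{-1 + 8 \cdot 3} \cdot 85 = \frac{8}{-1 + 24} \cdot 85 = \frac{8}{23} \cdot 85 = \frac{680}{23}$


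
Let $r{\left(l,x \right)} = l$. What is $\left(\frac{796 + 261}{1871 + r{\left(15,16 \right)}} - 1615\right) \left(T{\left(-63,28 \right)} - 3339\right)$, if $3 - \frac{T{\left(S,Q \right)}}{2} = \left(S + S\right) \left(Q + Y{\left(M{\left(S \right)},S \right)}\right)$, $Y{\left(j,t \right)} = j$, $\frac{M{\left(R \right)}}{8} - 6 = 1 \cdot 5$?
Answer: $- \frac{78858129867}{1886} \approx -4.1812 \cdot 10^{7}$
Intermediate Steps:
$M{\left(R \right)} = 88$ ($M{\left(R \right)} = 48 + 8 \cdot 1 \cdot 5 = 48 + 8 \cdot 5 = 48 + 40 = 88$)
$T{\left(S,Q \right)} = 6 - 4 S \left(88 + Q\right)$ ($T{\left(S,Q \right)} = 6 - 2 \left(S + S\right) \left(Q + 88\right) = 6 - 2 \cdot 2 S \left(88 + Q\right) = 6 - 4 S \left(88 + Q\right)$)
$\left(\frac{796 + 261}{1871 + r{\left(15,16 \right)}} - 1615\right) \left(T{\left(-63,28 \right)} - 3339\right) = \left(\frac{796 + 261}{1871 + 15} - 1615\right) \left(\left(6 - -22176 - 112 \left(-63\right)\right) - 3339\right) = \left(\frac{1057}{1886} - 1615\right) \left(\left(6 + 22176 + 7056\right) - 3339\right) = \left(1057 \cdot \frac{1}{1886} - 1615\right) \left(29238 - 3339\right) = \left(\frac{1057}{1886} - 1615\right) 25899 = \left(- \frac{3044833}{1886}\right) 25899 = - \frac{78858129867}{1886}$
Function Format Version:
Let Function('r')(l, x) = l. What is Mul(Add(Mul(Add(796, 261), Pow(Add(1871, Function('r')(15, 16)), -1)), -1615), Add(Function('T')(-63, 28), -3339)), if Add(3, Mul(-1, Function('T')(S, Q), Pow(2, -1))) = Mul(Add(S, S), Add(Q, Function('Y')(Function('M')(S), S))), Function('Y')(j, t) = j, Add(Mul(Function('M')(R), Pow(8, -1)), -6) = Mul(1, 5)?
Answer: Rational(-78858129867, 1886) ≈ -4.1812e+7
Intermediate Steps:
Function('M')(R) = 88 (Function('M')(R) = Add(48, Mul(8, Mul(1, 5))) = Add(48, Mul(8, 5)) = Add(48, 40) = 88)
Function('T')(S, Q) = Add(6, Mul(-4, S, Add(88, Q))) (Function('T')(S, Q) = Add(6, Mul(-2, Mul(Add(S, S), Add(Q, 88)))) = Add(6, Mul(-2, Mul(Mul(2, S), Add(88, Q)))) = Add(6, Mul(-2, Mul(2, S, Add(88, Q)))) = Add(6, Mul(-4, S, Add(88, Q))))
Mul(Add(Mul(Add(796, 261), Pow(Add(1871, Function('r')(15, 16)), -1)), -1615), Add(Function('T')(-63, 28), -3339)) = Mul(Add(Mul(Add(796, 261), Pow(Add(1871, 15), -1)), -1615), Add(Add(6, Mul(-352, -63), Mul(-4, 28, -63)), -3339)) = Mul(Add(Mul(1057, Pow(1886, -1)), -1615), Add(Add(6, 22176, 7056), -3339)) = Mul(Add(Mul(1057, Rational(1, 1886)), -1615), Add(29238, -3339)) = Mul(Add(Rational(1057, 1886), -1615), 25899) = Mul(Rational(-3044833, 1886), 25899) = Rational(-78858129867, 1886)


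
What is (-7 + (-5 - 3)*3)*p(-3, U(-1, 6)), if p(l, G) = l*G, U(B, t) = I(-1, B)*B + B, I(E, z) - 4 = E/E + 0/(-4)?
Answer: -558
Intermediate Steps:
I(E, z) = 5 (I(E, z) = 4 + (E/E + 0/(-4)) = 4 + (1 + 0*(-¼)) = 4 + (1 + 0) = 4 + 1 = 5)
U(B, t) = 6*B (U(B, t) = 5*B + B = 6*B)
p(l, G) = G*l
(-7 + (-5 - 3)*3)*p(-3, U(-1, 6)) = (-7 + (-5 - 3)*3)*((6*(-1))*(-3)) = (-7 - 8*3)*(-6*(-3)) = (-7 - 24)*18 = -31*18 = -558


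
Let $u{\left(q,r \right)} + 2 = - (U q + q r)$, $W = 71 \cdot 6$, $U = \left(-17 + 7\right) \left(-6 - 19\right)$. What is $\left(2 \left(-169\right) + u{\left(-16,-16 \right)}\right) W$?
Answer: $1450104$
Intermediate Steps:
$U = 250$ ($U = \left(-10\right) \left(-25\right) = 250$)
$W = 426$
$u{\left(q,r \right)} = -2 - 250 q - q r$ ($u{\left(q,r \right)} = -2 - \left(250 q + q r\right) = -2 - 250 q - q r$)
$\left(2 \left(-169\right) + u{\left(-16,-16 \right)}\right) W = \left(2 \left(-169\right) - \left(-3998 + 256\right)\right) 426 = \left(-338 - -3742\right) 426 = \left(-338 + 3742\right) 426 = 3404 \cdot 426 = 1450104$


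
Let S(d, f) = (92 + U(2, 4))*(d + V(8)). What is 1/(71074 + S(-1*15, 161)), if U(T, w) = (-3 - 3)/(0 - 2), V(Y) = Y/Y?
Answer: 1/69744 ≈ 1.4338e-5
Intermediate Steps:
V(Y) = 1
U(T, w) = 3 (U(T, w) = -6/(-2) = -6*(-½) = 3)
S(d, f) = 95 + 95*d (S(d, f) = (92 + 3)*(d + 1) = 95*(1 + d) = 95 + 95*d)
1/(71074 + S(-1*15, 161)) = 1/(71074 + (95 + 95*(-1*15))) = 1/(71074 + (95 + 95*(-15))) = 1/(71074 + (95 - 1425)) = 1/(71074 - 1330) = 1/69744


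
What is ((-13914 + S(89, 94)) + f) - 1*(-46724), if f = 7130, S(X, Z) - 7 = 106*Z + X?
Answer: 50000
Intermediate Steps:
S(X, Z) = 7 + X + 106*Z (S(X, Z) = 7 + (106*Z + X) = 7 + (X + 106*Z) = 7 + X + 106*Z)
((-13914 + S(89, 94)) + f) - 1*(-46724) = ((-13914 + (7 + 89 + 106*94)) + 7130) - 1*(-46724) = ((-13914 + (7 + 89 + 9964)) + 7130) + 46724 = ((-13914 + 10060) + 7130) + 46724 = (-3854 + 7130) + 46724 = 3276 + 46724 = 50000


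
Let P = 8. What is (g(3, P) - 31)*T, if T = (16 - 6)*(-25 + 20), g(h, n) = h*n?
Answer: 350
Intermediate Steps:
T = -50 (T = 10*(-5) = -50)
(g(3, P) - 31)*T = (3*8 - 31)*(-50) = (24 - 31)*(-50) = -7*(-50) = 350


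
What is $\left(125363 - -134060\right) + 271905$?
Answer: $531328$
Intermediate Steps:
$\left(125363 - -134060\right) + 271905 = \left(125363 + 134060\right) + 271905 = 259423 + 271905 = 531328$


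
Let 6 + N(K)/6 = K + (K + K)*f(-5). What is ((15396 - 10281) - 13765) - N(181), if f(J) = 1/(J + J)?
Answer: -47414/5 ≈ -9482.8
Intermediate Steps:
f(J) = 1/(2*J)
N(K) = -36 + 24*K/5 (N(K) = -36 + 6*(K + (K + K)*((1/2)/(-5))) = -36 + 6*(K + (2*K)*((1/2)*(-1/5))) = -36 + 6*(K + (2*K)*(-1/10)) = -36 + 6*(K - K/5) = -36 + 6*(4*K/5) = -36 + 24*K/5)
((15396 - 10281) - 13765) - N(181) = ((15396 - 10281) - 13765) - (-36 + (24/5)*181) = (5115 - 13765) - (-36 + 4344/5) = -8650 - 1*4164/5 = -8650 - 4164/5 = -47414/5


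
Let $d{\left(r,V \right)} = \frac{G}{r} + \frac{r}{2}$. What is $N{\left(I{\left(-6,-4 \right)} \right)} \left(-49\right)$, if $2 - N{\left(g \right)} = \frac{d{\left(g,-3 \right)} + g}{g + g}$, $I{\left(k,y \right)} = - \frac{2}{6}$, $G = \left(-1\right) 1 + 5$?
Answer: $\frac{3283}{4} \approx 820.75$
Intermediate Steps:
$G = 4$ ($G = -1 + 5 = 4$)
$I{\left(k,y \right)} = - \frac{1}{3}$ ($I{\left(k,y \right)} = \left(-2\right) \frac{1}{6} = - \frac{1}{3}$)
$d{\left(r,V \right)} = \frac{r}{2} + \frac{4}{r}$ ($d{\left(r,V \right)} = \frac{4}{r} + \frac{r}{2} = \frac{r}{2} + \frac{4}{r}$)
$N{\left(g \right)} = 2 - \frac{\frac{4}{g} + \frac{3 g}{2}}{2 g}$ ($N{\left(g \right)} = 2 - \frac{\left(\frac{g}{2} + \frac{4}{g}\right) + g}{g + g} = 2 - \frac{\frac{4}{g} + \frac{3 g}{2}}{2 g}$)
$N{\left(I{\left(-6,-4 \right)} \right)} \left(-49\right) = \left(\frac{5}{4} - \frac{2}{\frac{1}{9}}\right) \left(-49\right) = \left(\frac{5}{4} - 18\right) \left(-49\right) = \left(- \frac{67}{4}\right) \left(-49\right) = \frac{3283}{4}$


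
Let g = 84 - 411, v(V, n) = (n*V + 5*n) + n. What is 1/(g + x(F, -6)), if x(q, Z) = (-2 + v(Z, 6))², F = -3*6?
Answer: -1/323 ≈ -0.0030960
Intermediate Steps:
F = -18
v(V, n) = 6*n + V*n (v(V, n) = (V*n + 5*n) + n = (5*n + V*n) + n = 6*n + V*n)
x(q, Z) = (34 + 6*Z)² (x(q, Z) = (-2 + 6*(6 + Z))² = (-2 + (36 + 6*Z))² = (34 + 6*Z)²)
g = -327
1/(g + x(F, -6)) = 1/(-327 + 4*(17 + 3*(-6))²) = 1/(-327 + 4*(17 - 18)²) = 1/(-327 + 4*(-1)²) = 1/(-327 + 4*1) = 1/(-327 + 4) = 1/(-323) = -1/323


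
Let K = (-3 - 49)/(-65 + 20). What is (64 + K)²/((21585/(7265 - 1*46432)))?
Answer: -336703972208/43709625 ≈ -7703.2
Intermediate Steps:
K = 52/45 (K = -52/(-45) = -52*(-1/45) = 52/45 ≈ 1.1556)
(64 + K)²/((21585/(7265 - 1*46432))) = (64 + 52/45)²/((21585/(7265 - 1*46432))) = (2932/45)²/((21585/(7265 - 46432))) = 8596624/(2025*((21585/(-39167)))) = 8596624/(2025*((21585*(-1/39167)))) = 8596624/(2025*(-21585/39167)) = (8596624/2025)*(-39167/21585) = -336703972208/43709625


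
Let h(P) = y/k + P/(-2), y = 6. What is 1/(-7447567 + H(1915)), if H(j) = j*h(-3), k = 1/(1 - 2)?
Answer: -2/14912369 ≈ -1.3412e-7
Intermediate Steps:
k = -1 (k = 1/(-1) = -1)
h(P) = -6 - P/2 (h(P) = 6/(-1) + P/(-2) = 6*(-1) + P*(-½) = -6 - P/2)
H(j) = -9*j/2 (H(j) = j*(-6 - ½*(-3)) = j*(-6 + 3/2) = j*(-9/2) = -9*j/2)
1/(-7447567 + H(1915)) = 1/(-7447567 - 9/2*1915) = 1/(-7447567 - 17235/2) = 1/(-14912369/2) = -2/14912369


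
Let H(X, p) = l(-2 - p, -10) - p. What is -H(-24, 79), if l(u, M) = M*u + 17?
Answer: -748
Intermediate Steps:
l(u, M) = 17 + M*u
H(X, p) = 37 + 9*p (H(X, p) = (17 - 10*(-2 - p)) - p = (17 + (20 + 10*p)) - p = (37 + 10*p) - p = 37 + 9*p)
-H(-24, 79) = -(37 + 9*79) = -(37 + 711) = -1*748 = -748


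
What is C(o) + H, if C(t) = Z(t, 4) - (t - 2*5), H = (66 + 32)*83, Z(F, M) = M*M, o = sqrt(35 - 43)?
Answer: 8160 - 2*I*sqrt(2) ≈ 8160.0 - 2.8284*I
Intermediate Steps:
o = 2*I*sqrt(2) (o = sqrt(-8) = 2*I*sqrt(2) ≈ 2.8284*I)
Z(F, M) = M**2
H = 8134 (H = 98*83 = 8134)
C(t) = 26 - t (C(t) = 4**2 - (t - 2*5) = 16 - (t - 10) = 16 - (-10 + t) = 16 + (10 - t) = 26 - t)
C(o) + H = (26 - 2*I*sqrt(2)) + 8134 = 8160 - 2*I*sqrt(2)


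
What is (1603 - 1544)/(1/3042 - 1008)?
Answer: -179478/3066335 ≈ -0.058532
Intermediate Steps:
(1603 - 1544)/(1/3042 - 1008) = 59/(1/3042 - 1008) = 59/(-3066335/3042) = 59*(-3042/3066335) = -179478/3066335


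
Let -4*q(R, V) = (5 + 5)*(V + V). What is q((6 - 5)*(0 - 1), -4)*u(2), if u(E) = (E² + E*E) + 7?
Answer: 300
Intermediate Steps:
q(R, V) = -5*V (q(R, V) = -(5 + 5)*(V + V)/4 = -5*2*V/2 = -5*V)
u(E) = 7 + 2*E² (u(E) = (E² + E²) + 7 = 2*E² + 7 = 7 + 2*E²)
q((6 - 5)*(0 - 1), -4)*u(2) = (-5*(-4))*(7 + 2*2²) = 20*(7 + 2*4) = 20*(7 + 8) = 20*15 = 300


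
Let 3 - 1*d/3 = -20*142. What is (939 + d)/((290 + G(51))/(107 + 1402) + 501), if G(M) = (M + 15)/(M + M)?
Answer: 13493478/714283 ≈ 18.891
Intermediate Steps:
G(M) = (15 + M)/(2*M) (G(M) = (15 + M)/((2*M)) = (15 + M)*(1/(2*M)) = (15 + M)/(2*M))
d = 8529 (d = 9 - (-3)*20*142 = 9 - (-3)*2840 = 9 - 3*(-2840) = 9 + 8520 = 8529)
(939 + d)/((290 + G(51))/(107 + 1402) + 501) = (939 + 8529)/((290 + (1/2)*(15 + 51)/51)/(107 + 1402) + 501) = 9468/((290 + (1/2)*(1/51)*66)/1509 + 501) = 9468/((290 + 11/17)*(1/1509) + 501) = 9468/((4941/17)*(1/1509) + 501) = 9468/(1647/8551 + 501) = 9468/(4285698/8551) = 9468*(8551/4285698) = 13493478/714283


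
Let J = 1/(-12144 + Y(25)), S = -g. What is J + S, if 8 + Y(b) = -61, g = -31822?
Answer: 388642085/12213 ≈ 31822.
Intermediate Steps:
Y(b) = -69 (Y(b) = -8 - 61 = -69)
S = 31822 (S = -1*(-31822) = 31822)
J = -1/12213 (J = 1/(-12144 - 69) = 1/(-12213) = -1/12213 ≈ -8.1880e-5)
J + S = -1/12213 + 31822 = 388642085/12213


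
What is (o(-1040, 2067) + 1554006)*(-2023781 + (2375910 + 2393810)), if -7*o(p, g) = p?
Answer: 4267613649714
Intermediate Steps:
o(p, g) = -p/7
(o(-1040, 2067) + 1554006)*(-2023781 + (2375910 + 2393810)) = (-⅐*(-1040) + 1554006)*(-2023781 + (2375910 + 2393810)) = (1040/7 + 1554006)*(-2023781 + 4769720) = (10879082/7)*2745939 = 4267613649714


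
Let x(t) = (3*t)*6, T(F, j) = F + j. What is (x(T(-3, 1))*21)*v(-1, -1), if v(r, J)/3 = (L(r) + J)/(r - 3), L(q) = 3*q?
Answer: -2268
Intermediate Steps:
v(r, J) = 3*(J + 3*r)/(-3 + r) (v(r, J) = 3*((3*r + J)/(r - 3)) = 3*((J + 3*r)/(-3 + r)) = 3*(J + 3*r)/(-3 + r))
x(t) = 18*t
(x(T(-3, 1))*21)*v(-1, -1) = ((18*(-3 + 1))*21)*(3*(-1 + 3*(-1))/(-3 - 1)) = ((18*(-2))*21)*(3*(-1 - 3)/(-4)) = (-36*21)*(3*(-¼)*(-4)) = -756*3 = -2268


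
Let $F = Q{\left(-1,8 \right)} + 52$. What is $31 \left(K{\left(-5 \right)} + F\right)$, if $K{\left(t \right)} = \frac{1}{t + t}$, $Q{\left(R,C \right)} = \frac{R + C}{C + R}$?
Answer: $\frac{16399}{10} \approx 1639.9$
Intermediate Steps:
$Q{\left(R,C \right)} = 1$ ($Q{\left(R,C \right)} = \frac{C + R}{C + R} = 1$)
$K{\left(t \right)} = \frac{1}{2 t}$
$F = 53$ ($F = 1 + 52 = 53$)
$31 \left(K{\left(-5 \right)} + F\right) = 31 \left(\frac{1}{2 \left(-5\right)} + 53\right) = 31 \left(\frac{1}{2} \left(- \frac{1}{5}\right) + 53\right) = 31 \left(- \frac{1}{10} + 53\right) = 31 \cdot \frac{529}{10} = \frac{16399}{10}$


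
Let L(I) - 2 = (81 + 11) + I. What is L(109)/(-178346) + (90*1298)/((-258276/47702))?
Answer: -11831448021827/548362994 ≈ -21576.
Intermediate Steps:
L(I) = 94 + I (L(I) = 2 + ((81 + 11) + I) = 2 + (92 + I) = 94 + I)
L(109)/(-178346) + (90*1298)/((-258276/47702)) = (94 + 109)/(-178346) + (90*1298)/((-258276/47702)) = 203*(-1/178346) + 116820/((-258276*1/47702)) = -29/25478 + 116820/(-129138/23851) = -29/25478 + 116820*(-23851/129138) = -29/25478 - 464378970/21523 = -11831448021827/548362994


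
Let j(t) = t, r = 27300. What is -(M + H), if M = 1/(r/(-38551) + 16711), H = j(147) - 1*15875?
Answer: 10131953356057/644198461 ≈ 15728.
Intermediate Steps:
H = -15728 (H = 147 - 1*15875 = 147 - 15875 = -15728)
M = 38551/644198461 (M = 1/(27300/(-38551) + 16711) = 1/(27300*(-1/38551) + 16711) = 1/(-27300/38551 + 16711) = 1/(644198461/38551) = 38551/644198461 ≈ 5.9843e-5)
-(M + H) = -(38551/644198461 - 15728) = -1*(-10131953356057/644198461) = 10131953356057/644198461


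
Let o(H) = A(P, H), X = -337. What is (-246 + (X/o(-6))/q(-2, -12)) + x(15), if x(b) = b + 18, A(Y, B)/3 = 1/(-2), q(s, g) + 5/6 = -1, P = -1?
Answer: -3691/11 ≈ -335.55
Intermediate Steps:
q(s, g) = -11/6 (q(s, g) = -5/6 - 1 = -11/6)
A(Y, B) = -3/2 (A(Y, B) = 3/(-2) = 3*(-1/2) = -3/2)
o(H) = -3/2
x(b) = 18 + b
(-246 + (X/o(-6))/q(-2, -12)) + x(15) = (-246 + (-337/(-3/2))/(-11/6)) + (18 + 15) = (-246 - 337*(-2/3)*(-6/11)) + 33 = (-246 + (674/3)*(-6/11)) + 33 = (-246 - 1348/11) + 33 = -4054/11 + 33 = -3691/11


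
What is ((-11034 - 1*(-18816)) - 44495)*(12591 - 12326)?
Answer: -9728945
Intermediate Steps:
((-11034 - 1*(-18816)) - 44495)*(12591 - 12326) = ((-11034 + 18816) - 44495)*265 = (7782 - 44495)*265 = -36713*265 = -9728945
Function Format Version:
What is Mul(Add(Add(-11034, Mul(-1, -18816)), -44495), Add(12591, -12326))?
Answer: -9728945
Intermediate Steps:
Mul(Add(Add(-11034, Mul(-1, -18816)), -44495), Add(12591, -12326)) = Mul(Add(Add(-11034, 18816), -44495), 265) = Mul(Add(7782, -44495), 265) = Mul(-36713, 265) = -9728945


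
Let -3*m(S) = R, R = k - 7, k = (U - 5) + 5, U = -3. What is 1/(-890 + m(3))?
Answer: -3/2660 ≈ -0.0011278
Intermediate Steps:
k = -3 (k = (-3 - 5) + 5 = -8 + 5 = -3)
R = -10 (R = -3 - 7 = -10)
m(S) = 10/3 (m(S) = -⅓*(-10) = 10/3)
1/(-890 + m(3)) = 1/(-890 + 10/3) = 1/(-2660/3) = -3/2660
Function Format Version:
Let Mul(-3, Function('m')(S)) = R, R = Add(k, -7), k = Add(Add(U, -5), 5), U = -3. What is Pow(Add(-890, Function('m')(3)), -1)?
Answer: Rational(-3, 2660) ≈ -0.0011278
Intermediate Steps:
k = -3 (k = Add(Add(-3, -5), 5) = Add(-8, 5) = -3)
R = -10 (R = Add(-3, -7) = -10)
Function('m')(S) = Rational(10, 3) (Function('m')(S) = Mul(Rational(-1, 3), -10) = Rational(10, 3))
Pow(Add(-890, Function('m')(3)), -1) = Pow(Add(-890, Rational(10, 3)), -1) = Pow(Rational(-2660, 3), -1) = Rational(-3, 2660)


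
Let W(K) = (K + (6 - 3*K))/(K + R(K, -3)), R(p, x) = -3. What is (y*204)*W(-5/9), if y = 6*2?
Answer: -4896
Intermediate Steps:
y = 12
W(K) = (6 - 2*K)/(-3 + K) (W(K) = (K + (6 - 3*K))/(K - 3) = (6 - 2*K)/(-3 + K))
(y*204)*W(-5/9) = (12*204)*(-2) = 2448*(-2) = -4896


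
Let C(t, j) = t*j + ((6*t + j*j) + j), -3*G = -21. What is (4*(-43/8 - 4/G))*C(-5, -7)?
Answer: -15651/14 ≈ -1117.9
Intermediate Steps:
G = 7 (G = -⅓*(-21) = 7)
C(t, j) = j + j² + 6*t + j*t (C(t, j) = j*t + ((6*t + j²) + j) = j*t + ((j² + 6*t) + j) = j*t + (j + j² + 6*t) = j + j² + 6*t + j*t)
(4*(-43/8 - 4/G))*C(-5, -7) = (4*(-43/8 - 4/7))*(-7 + (-7)² + 6*(-5) - 7*(-5)) = (4*(-43*⅛ - 4*⅐))*(-7 + 49 - 30 + 35) = (4*(-43/8 - 4/7))*47 = (4*(-333/56))*47 = -333/14*47 = -15651/14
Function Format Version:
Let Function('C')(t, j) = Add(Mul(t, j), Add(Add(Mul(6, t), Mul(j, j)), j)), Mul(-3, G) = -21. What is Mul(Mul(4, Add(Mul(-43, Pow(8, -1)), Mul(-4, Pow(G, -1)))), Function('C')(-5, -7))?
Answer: Rational(-15651, 14) ≈ -1117.9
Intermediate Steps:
G = 7 (G = Mul(Rational(-1, 3), -21) = 7)
Function('C')(t, j) = Add(j, Pow(j, 2), Mul(6, t), Mul(j, t)) (Function('C')(t, j) = Add(Mul(j, t), Add(Add(Mul(6, t), Pow(j, 2)), j)) = Add(Mul(j, t), Add(Add(Pow(j, 2), Mul(6, t)), j)) = Add(Mul(j, t), Add(j, Pow(j, 2), Mul(6, t))) = Add(j, Pow(j, 2), Mul(6, t), Mul(j, t)))
Mul(Mul(4, Add(Mul(-43, Pow(8, -1)), Mul(-4, Pow(G, -1)))), Function('C')(-5, -7)) = Mul(Mul(4, Add(Mul(-43, Pow(8, -1)), Mul(-4, Pow(7, -1)))), Add(-7, Pow(-7, 2), Mul(6, -5), Mul(-7, -5))) = Mul(Mul(4, Add(Mul(-43, Rational(1, 8)), Mul(-4, Rational(1, 7)))), Add(-7, 49, -30, 35)) = Mul(Mul(4, Add(Rational(-43, 8), Rational(-4, 7))), 47) = Mul(Mul(4, Rational(-333, 56)), 47) = Mul(Rational(-333, 14), 47) = Rational(-15651, 14)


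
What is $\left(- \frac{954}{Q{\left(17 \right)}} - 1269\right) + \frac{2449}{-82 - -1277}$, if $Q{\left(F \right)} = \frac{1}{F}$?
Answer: $- \frac{20894516}{1195} \approx -17485.0$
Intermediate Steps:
$\left(- \frac{954}{Q{\left(17 \right)}} - 1269\right) + \frac{2449}{-82 - -1277} = \left(- \frac{954}{\frac{1}{17}} - 1269\right) + \frac{2449}{-82 - -1277} = \left(- 954 \frac{1}{\frac{1}{17}} - 1269\right) + \frac{2449}{-82 + 1277} = \left(\left(-954\right) 17 - 1269\right) + \frac{2449}{1195} = \left(-16218 - 1269\right) + 2449 \cdot \frac{1}{1195} = -17487 + \frac{2449}{1195} = - \frac{20894516}{1195}$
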